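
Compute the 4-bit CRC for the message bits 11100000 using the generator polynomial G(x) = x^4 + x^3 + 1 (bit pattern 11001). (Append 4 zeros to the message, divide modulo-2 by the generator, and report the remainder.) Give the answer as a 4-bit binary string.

Append 4 zeros: 111000000000. Divide by 11001 (XOR where the leading bit is 1):
  pos 0: 11100 XOR 11001 = 00101
  pos 2: 10100 XOR 11001 = 01101
  pos 3: 11010 XOR 11001 = 00011
  pos 6: 11000 XOR 11001 = 00001
Remainder (last 4 bits) = 0010. This is the CRC / FCS.

0010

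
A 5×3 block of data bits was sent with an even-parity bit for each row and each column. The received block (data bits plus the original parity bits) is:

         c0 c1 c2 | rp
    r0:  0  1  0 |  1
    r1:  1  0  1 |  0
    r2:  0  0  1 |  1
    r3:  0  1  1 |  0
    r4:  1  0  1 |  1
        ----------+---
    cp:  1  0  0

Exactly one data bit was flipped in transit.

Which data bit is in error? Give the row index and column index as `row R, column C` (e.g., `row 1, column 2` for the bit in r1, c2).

Recompute each row's even parity and compare to rp:
  r0: data parity 1, sent rp 1 → ok
  r1: data parity 0, sent rp 0 → ok
  r2: data parity 1, sent rp 1 → ok
  r3: data parity 0, sent rp 0 → ok
  r4: data parity 0, sent rp 1 → mismatch
Recompute each column's even parity and compare to cp:
  c0: data parity 0, sent cp 1 → mismatch
  c1: data parity 0, sent cp 0 → ok
  c2: data parity 0, sent cp 0 → ok
Exactly one row (r4) and one column (c0) fail → the flipped bit is at their intersection.

row 4, column 0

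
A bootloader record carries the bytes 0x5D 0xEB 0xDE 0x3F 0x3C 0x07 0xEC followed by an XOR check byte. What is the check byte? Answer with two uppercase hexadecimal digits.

XOR the bytes together:
  start with 0x5D
  0x5D ⊕ 0xEB = 0xB6
  0xB6 ⊕ 0xDE = 0x68
  0x68 ⊕ 0x3F = 0x57
  0x57 ⊕ 0x3C = 0x6B
  0x6B ⊕ 0x07 = 0x6C
  0x6C ⊕ 0xEC = 0x80

80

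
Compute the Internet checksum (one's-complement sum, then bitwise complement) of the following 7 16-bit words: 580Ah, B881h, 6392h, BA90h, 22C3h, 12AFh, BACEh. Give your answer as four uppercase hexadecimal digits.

E10F

One's-complement addition (fold any carry out of bit 15 back into bit 0):
  0x580A + 0xB881 = 0x1108B → wrap carry → 0x108C
  0x108C + 0x6392 = 0x0741E
  0x741E + 0xBA90 = 0x12EAE → wrap carry → 0x2EAF
  0x2EAF + 0x22C3 = 0x05172
  0x5172 + 0x12AF = 0x06421
  0x6421 + 0xBACE = 0x11EEF → wrap carry → 0x1EF0
One's-complement sum = 0x1EF0.
Checksum = ~0x1EF0 & 0xFFFF = 0xE10F.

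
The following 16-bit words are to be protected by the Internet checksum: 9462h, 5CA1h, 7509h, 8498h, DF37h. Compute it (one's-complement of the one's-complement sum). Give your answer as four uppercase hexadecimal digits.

One's-complement addition (fold any carry out of bit 15 back into bit 0):
  0x9462 + 0x5CA1 = 0x0F103
  0xF103 + 0x7509 = 0x1660C → wrap carry → 0x660D
  0x660D + 0x8498 = 0x0EAA5
  0xEAA5 + 0xDF37 = 0x1C9DC → wrap carry → 0xC9DD
One's-complement sum = 0xC9DD.
Checksum = ~0xC9DD & 0xFFFF = 0x3622.

3622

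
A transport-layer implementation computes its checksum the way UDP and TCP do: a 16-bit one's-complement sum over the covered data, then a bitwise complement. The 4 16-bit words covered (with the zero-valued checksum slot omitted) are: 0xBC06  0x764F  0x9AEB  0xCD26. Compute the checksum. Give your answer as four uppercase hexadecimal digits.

6597

One's-complement addition (fold any carry out of bit 15 back into bit 0):
  0xBC06 + 0x764F = 0x13255 → wrap carry → 0x3256
  0x3256 + 0x9AEB = 0x0CD41
  0xCD41 + 0xCD26 = 0x19A67 → wrap carry → 0x9A68
One's-complement sum = 0x9A68.
Checksum = ~0x9A68 & 0xFFFF = 0x6597.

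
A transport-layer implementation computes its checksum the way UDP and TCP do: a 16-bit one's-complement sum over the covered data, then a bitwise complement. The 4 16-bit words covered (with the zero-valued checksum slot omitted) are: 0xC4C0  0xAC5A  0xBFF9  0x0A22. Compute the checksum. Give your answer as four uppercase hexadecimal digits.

C4C8

One's-complement addition (fold any carry out of bit 15 back into bit 0):
  0xC4C0 + 0xAC5A = 0x1711A → wrap carry → 0x711B
  0x711B + 0xBFF9 = 0x13114 → wrap carry → 0x3115
  0x3115 + 0x0A22 = 0x03B37
One's-complement sum = 0x3B37.
Checksum = ~0x3B37 & 0xFFFF = 0xC4C8.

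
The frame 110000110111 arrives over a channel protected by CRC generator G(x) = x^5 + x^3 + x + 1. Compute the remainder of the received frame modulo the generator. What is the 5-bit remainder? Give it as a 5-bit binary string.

Modulo-2 division of 110000110111 by 101011:
  pos 0: 110000 XOR 101011 = 011011
  pos 1: 110111 XOR 101011 = 011100
  pos 2: 111001 XOR 101011 = 010010
  pos 3: 100100 XOR 101011 = 001111
  pos 5: 111111 XOR 101011 = 010100
  pos 6: 101001 XOR 101011 = 000010
Remainder = 00010 (nonzero — an error is detected).

00010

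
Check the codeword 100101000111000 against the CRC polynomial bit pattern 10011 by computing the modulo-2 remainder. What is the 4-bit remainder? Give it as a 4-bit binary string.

0000

Modulo-2 division of 100101000111000 by 10011:
  pos 0: 10010 XOR 10011 = 00001
  pos 4: 11000 XOR 10011 = 01011
  pos 5: 10111 XOR 10011 = 00100
  pos 7: 10011 XOR 10011 = 00000
Remainder = 0000 (zero — the frame passes the CRC check).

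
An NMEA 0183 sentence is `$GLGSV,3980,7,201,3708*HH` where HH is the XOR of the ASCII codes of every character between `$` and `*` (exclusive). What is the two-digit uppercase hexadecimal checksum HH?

43

XOR the ASCII codes of the payload characters:
  'G' = 0x47 → acc = 0x47
  'L' = 0x4C → acc = 0x0B
  'G' = 0x47 → acc = 0x4C
  'S' = 0x53 → acc = 0x1F
  'V' = 0x56 → acc = 0x49
  ',' = 0x2C → acc = 0x65
  '3' = 0x33 → acc = 0x56
  '9' = 0x39 → acc = 0x6F
  '8' = 0x38 → acc = 0x57
  '0' = 0x30 → acc = 0x67
  ',' = 0x2C → acc = 0x4B
  '7' = 0x37 → acc = 0x7C
  ',' = 0x2C → acc = 0x50
  '2' = 0x32 → acc = 0x62
  '0' = 0x30 → acc = 0x52
  '1' = 0x31 → acc = 0x63
  ',' = 0x2C → acc = 0x4F
  '3' = 0x33 → acc = 0x7C
  '7' = 0x37 → acc = 0x4B
  '0' = 0x30 → acc = 0x7B
  '8' = 0x38 → acc = 0x43
Checksum = 0x43.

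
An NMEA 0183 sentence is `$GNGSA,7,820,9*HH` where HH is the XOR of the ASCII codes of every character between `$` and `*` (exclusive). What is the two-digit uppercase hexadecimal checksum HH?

XOR the ASCII codes of the payload characters:
  'G' = 0x47 → acc = 0x47
  'N' = 0x4E → acc = 0x09
  'G' = 0x47 → acc = 0x4E
  'S' = 0x53 → acc = 0x1D
  'A' = 0x41 → acc = 0x5C
  ',' = 0x2C → acc = 0x70
  '7' = 0x37 → acc = 0x47
  ',' = 0x2C → acc = 0x6B
  '8' = 0x38 → acc = 0x53
  '2' = 0x32 → acc = 0x61
  '0' = 0x30 → acc = 0x51
  ',' = 0x2C → acc = 0x7D
  '9' = 0x39 → acc = 0x44
Checksum = 0x44.

44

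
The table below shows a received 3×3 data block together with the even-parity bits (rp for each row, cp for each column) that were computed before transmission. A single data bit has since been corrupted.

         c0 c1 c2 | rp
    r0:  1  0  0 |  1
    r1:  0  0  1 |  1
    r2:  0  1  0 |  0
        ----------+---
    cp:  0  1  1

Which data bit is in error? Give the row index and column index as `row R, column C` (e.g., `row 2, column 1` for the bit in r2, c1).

Recompute each row's even parity and compare to rp:
  r0: data parity 1, sent rp 1 → ok
  r1: data parity 1, sent rp 1 → ok
  r2: data parity 1, sent rp 0 → mismatch
Recompute each column's even parity and compare to cp:
  c0: data parity 1, sent cp 0 → mismatch
  c1: data parity 1, sent cp 1 → ok
  c2: data parity 1, sent cp 1 → ok
Exactly one row (r2) and one column (c0) fail → the flipped bit is at their intersection.

row 2, column 0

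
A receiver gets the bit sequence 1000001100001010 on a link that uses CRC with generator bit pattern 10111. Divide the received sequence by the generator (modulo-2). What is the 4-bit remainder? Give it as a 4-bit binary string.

Modulo-2 division of 1000001100001010 by 10111:
  pos 0: 10000 XOR 10111 = 00111
  pos 2: 11101 XOR 10111 = 01010
  pos 3: 10101 XOR 10111 = 00010
  pos 6: 10000 XOR 10111 = 00111
  pos 8: 11101 XOR 10111 = 01010
  pos 9: 10100 XOR 10111 = 00011
Remainder = 1110 (nonzero — an error is detected).

1110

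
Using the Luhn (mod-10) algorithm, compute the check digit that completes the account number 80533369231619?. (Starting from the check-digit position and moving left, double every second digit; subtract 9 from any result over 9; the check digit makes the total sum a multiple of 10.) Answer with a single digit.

5

Partial digits right→left: 9 1 6 1 3 2 9 6 3 3 3 5 0 8
Double every second digit counting from the check-digit position (so the 1st, 3rd, 5th, ... of the partial from the right).
  doubled (with −9 where >9): 9 3 6 9 6 6 0 → sum 39
  kept as-is: 1 1 2 6 3 5 8 → sum 26
Total = 39 + 26 = 65.
Check digit = (10 − (65 mod 10)) mod 10 = 5.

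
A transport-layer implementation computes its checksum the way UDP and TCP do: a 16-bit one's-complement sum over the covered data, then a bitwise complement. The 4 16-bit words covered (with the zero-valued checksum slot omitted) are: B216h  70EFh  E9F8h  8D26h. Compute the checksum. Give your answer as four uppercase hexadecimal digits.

65DA

One's-complement addition (fold any carry out of bit 15 back into bit 0):
  0xB216 + 0x70EF = 0x12305 → wrap carry → 0x2306
  0x2306 + 0xE9F8 = 0x10CFE → wrap carry → 0x0CFF
  0x0CFF + 0x8D26 = 0x09A25
One's-complement sum = 0x9A25.
Checksum = ~0x9A25 & 0xFFFF = 0x65DA.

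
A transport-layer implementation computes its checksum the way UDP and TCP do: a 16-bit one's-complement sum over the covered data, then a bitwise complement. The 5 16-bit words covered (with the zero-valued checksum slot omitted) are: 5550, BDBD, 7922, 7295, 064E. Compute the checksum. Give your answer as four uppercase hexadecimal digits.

FAEB

One's-complement addition (fold any carry out of bit 15 back into bit 0):
  0x5550 + 0xBDBD = 0x1130D → wrap carry → 0x130E
  0x130E + 0x7922 = 0x08C30
  0x8C30 + 0x7295 = 0x0FEC5
  0xFEC5 + 0x064E = 0x10513 → wrap carry → 0x0514
One's-complement sum = 0x0514.
Checksum = ~0x0514 & 0xFFFF = 0xFAEB.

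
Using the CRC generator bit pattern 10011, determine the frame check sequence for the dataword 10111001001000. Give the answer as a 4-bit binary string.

1101

Append 4 zeros: 101110010010000000. Divide by 10011 (XOR where the leading bit is 1):
  pos 0: 10111 XOR 10011 = 00100
  pos 2: 10000 XOR 10011 = 00011
  pos 5: 11100 XOR 10011 = 01111
  pos 6: 11111 XOR 10011 = 01100
  pos 7: 11000 XOR 10011 = 01011
  pos 8: 10110 XOR 10011 = 00101
  pos 10: 10100 XOR 10011 = 00111
  pos 12: 11100 XOR 10011 = 01111
  pos 13: 11110 XOR 10011 = 01101
Remainder (last 4 bits) = 1101. This is the CRC / FCS.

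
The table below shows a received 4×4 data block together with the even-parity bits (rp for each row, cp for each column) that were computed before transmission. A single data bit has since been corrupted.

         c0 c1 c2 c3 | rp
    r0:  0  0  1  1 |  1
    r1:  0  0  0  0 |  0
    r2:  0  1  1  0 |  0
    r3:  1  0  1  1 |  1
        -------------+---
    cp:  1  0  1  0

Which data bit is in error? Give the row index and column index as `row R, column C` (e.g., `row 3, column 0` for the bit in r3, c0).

row 0, column 1

Recompute each row's even parity and compare to rp:
  r0: data parity 0, sent rp 1 → mismatch
  r1: data parity 0, sent rp 0 → ok
  r2: data parity 0, sent rp 0 → ok
  r3: data parity 1, sent rp 1 → ok
Recompute each column's even parity and compare to cp:
  c0: data parity 1, sent cp 1 → ok
  c1: data parity 1, sent cp 0 → mismatch
  c2: data parity 1, sent cp 1 → ok
  c3: data parity 0, sent cp 0 → ok
Exactly one row (r0) and one column (c1) fail → the flipped bit is at their intersection.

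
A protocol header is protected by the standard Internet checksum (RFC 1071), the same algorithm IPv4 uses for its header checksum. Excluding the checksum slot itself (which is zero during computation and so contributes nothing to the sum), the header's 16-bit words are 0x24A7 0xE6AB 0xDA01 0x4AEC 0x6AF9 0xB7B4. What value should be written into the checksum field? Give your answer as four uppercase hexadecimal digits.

One's-complement addition (fold any carry out of bit 15 back into bit 0):
  0x24A7 + 0xE6AB = 0x10B52 → wrap carry → 0x0B53
  0x0B53 + 0xDA01 = 0x0E554
  0xE554 + 0x4AEC = 0x13040 → wrap carry → 0x3041
  0x3041 + 0x6AF9 = 0x09B3A
  0x9B3A + 0xB7B4 = 0x152EE → wrap carry → 0x52EF
One's-complement sum = 0x52EF.
Checksum = ~0x52EF & 0xFFFF = 0xAD10.

AD10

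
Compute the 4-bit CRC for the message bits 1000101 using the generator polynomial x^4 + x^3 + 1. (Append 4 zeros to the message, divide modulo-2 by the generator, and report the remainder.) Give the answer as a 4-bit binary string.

Append 4 zeros: 10001010000. Divide by 11001 (XOR where the leading bit is 1):
  pos 0: 10001 XOR 11001 = 01000
  pos 1: 10000 XOR 11001 = 01001
  pos 2: 10011 XOR 11001 = 01010
  pos 3: 10100 XOR 11001 = 01101
  pos 4: 11010 XOR 11001 = 00011
Remainder (last 4 bits) = 1100. This is the CRC / FCS.

1100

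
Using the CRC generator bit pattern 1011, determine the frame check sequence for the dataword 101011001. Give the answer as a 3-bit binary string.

101

Append 3 zeros: 101011001000. Divide by 1011 (XOR where the leading bit is 1):
  pos 0: 1010 XOR 1011 = 0001
  pos 3: 1110 XOR 1011 = 0101
  pos 4: 1010 XOR 1011 = 0001
  pos 7: 1100 XOR 1011 = 0111
  pos 8: 1110 XOR 1011 = 0101
Remainder (last 3 bits) = 101. This is the CRC / FCS.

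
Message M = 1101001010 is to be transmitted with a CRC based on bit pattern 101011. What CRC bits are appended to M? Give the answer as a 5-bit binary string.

11111

Append 5 zeros: 110100101000000. Divide by 101011 (XOR where the leading bit is 1):
  pos 0: 110100 XOR 101011 = 011111
  pos 1: 111111 XOR 101011 = 010100
  pos 2: 101000 XOR 101011 = 000011
  pos 6: 111000 XOR 101011 = 010011
  pos 7: 100110 XOR 101011 = 001101
  pos 9: 110100 XOR 101011 = 011111
Remainder (last 5 bits) = 11111. This is the CRC / FCS.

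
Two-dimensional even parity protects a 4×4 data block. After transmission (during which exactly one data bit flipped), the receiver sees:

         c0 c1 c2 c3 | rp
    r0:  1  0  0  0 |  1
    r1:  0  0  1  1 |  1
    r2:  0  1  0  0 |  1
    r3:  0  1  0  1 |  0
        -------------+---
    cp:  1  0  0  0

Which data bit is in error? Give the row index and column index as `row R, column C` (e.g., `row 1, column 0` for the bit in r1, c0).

Recompute each row's even parity and compare to rp:
  r0: data parity 1, sent rp 1 → ok
  r1: data parity 0, sent rp 1 → mismatch
  r2: data parity 1, sent rp 1 → ok
  r3: data parity 0, sent rp 0 → ok
Recompute each column's even parity and compare to cp:
  c0: data parity 1, sent cp 1 → ok
  c1: data parity 0, sent cp 0 → ok
  c2: data parity 1, sent cp 0 → mismatch
  c3: data parity 0, sent cp 0 → ok
Exactly one row (r1) and one column (c2) fail → the flipped bit is at their intersection.

row 1, column 2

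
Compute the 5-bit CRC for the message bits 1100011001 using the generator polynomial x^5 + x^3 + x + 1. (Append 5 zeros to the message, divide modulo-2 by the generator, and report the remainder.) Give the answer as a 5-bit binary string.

Append 5 zeros: 110001100100000. Divide by 101011 (XOR where the leading bit is 1):
  pos 0: 110001 XOR 101011 = 011010
  pos 1: 110101 XOR 101011 = 011110
  pos 2: 111100 XOR 101011 = 010111
  pos 3: 101110 XOR 101011 = 000101
  pos 6: 101100 XOR 101011 = 000111
  pos 9: 111000 XOR 101011 = 010011
Remainder (last 5 bits) = 10011. This is the CRC / FCS.

10011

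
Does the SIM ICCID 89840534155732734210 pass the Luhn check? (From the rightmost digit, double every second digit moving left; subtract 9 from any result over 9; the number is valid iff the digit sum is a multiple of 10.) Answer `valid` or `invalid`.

From the right, keep odd positions and double even positions (subtract 9 from any doubled value over 9):
  doubled (positions 2,4,...): 2 8 5 6 1 2 6 0 7 7 → sum 44
  kept (positions 1,3,...): 0 2 3 2 7 5 4 5 4 9 → sum 41
Total = 85.
85 mod 10 = 5, so the number is invalid.

invalid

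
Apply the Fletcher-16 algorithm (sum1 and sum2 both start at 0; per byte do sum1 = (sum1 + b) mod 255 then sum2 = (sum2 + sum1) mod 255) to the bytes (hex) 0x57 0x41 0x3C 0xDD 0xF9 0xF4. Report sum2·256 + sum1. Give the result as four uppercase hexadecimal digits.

Running sums (mod 255):
  after byte 0 (0x57): sum1=87, sum2=87
  after byte 1 (0x41): sum1=152, sum2=239
  after byte 2 (0x3C): sum1=212, sum2=196
  after byte 3 (0xDD): sum1=178, sum2=119
  after byte 4 (0xF9): sum1=172, sum2=36
  after byte 5 (0xF4): sum1=161, sum2=197
Checksum = sum2·256 + sum1 = 197·256 + 161 = 50593 = 0xC5A1.

C5A1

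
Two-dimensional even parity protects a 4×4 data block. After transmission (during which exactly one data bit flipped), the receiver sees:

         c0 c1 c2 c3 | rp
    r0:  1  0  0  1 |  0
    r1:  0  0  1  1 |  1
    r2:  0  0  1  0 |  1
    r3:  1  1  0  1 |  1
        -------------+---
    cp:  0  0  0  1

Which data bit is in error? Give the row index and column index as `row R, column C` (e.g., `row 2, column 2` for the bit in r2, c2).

Recompute each row's even parity and compare to rp:
  r0: data parity 0, sent rp 0 → ok
  r1: data parity 0, sent rp 1 → mismatch
  r2: data parity 1, sent rp 1 → ok
  r3: data parity 1, sent rp 1 → ok
Recompute each column's even parity and compare to cp:
  c0: data parity 0, sent cp 0 → ok
  c1: data parity 1, sent cp 0 → mismatch
  c2: data parity 0, sent cp 0 → ok
  c3: data parity 1, sent cp 1 → ok
Exactly one row (r1) and one column (c1) fail → the flipped bit is at their intersection.

row 1, column 1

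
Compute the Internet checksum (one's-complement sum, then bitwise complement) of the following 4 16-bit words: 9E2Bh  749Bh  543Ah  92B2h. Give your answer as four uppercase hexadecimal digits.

064C

One's-complement addition (fold any carry out of bit 15 back into bit 0):
  0x9E2B + 0x749B = 0x112C6 → wrap carry → 0x12C7
  0x12C7 + 0x543A = 0x06701
  0x6701 + 0x92B2 = 0x0F9B3
One's-complement sum = 0xF9B3.
Checksum = ~0xF9B3 & 0xFFFF = 0x064C.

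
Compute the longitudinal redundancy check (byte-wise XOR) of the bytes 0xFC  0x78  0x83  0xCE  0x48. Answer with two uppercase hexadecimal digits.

XOR the bytes together:
  start with 0xFC
  0xFC ⊕ 0x78 = 0x84
  0x84 ⊕ 0x83 = 0x07
  0x07 ⊕ 0xCE = 0xC9
  0xC9 ⊕ 0x48 = 0x81

81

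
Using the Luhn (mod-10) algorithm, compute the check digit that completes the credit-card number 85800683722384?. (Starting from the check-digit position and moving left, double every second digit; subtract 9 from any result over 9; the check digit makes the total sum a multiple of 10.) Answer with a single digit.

Partial digits right→left: 4 8 3 2 2 7 3 8 6 0 0 8 5 8
Double every second digit counting from the check-digit position (so the 1st, 3rd, 5th, ... of the partial from the right).
  doubled (with −9 where >9): 8 6 4 6 3 0 1 → sum 28
  kept as-is: 8 2 7 8 0 8 8 → sum 41
Total = 28 + 41 = 69.
Check digit = (10 − (69 mod 10)) mod 10 = 1.

1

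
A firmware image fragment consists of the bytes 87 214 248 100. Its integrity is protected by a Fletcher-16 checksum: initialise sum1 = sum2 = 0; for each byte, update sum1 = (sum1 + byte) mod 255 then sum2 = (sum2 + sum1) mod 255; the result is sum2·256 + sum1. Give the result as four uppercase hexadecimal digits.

388B

Running sums (mod 255):
  after byte 0 (87): sum1=87, sum2=87
  after byte 1 (214): sum1=46, sum2=133
  after byte 2 (248): sum1=39, sum2=172
  after byte 3 (100): sum1=139, sum2=56
Checksum = sum2·256 + sum1 = 56·256 + 139 = 14475 = 0x388B.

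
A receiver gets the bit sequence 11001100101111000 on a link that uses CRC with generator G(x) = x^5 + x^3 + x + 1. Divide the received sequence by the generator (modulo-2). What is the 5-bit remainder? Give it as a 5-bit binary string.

11111

Modulo-2 division of 11001100101111000 by 101011:
  pos 0: 110011 XOR 101011 = 011000
  pos 1: 110000 XOR 101011 = 011011
  pos 2: 110110 XOR 101011 = 011101
  pos 3: 111011 XOR 101011 = 010000
  pos 4: 100000 XOR 101011 = 001011
  pos 6: 101111 XOR 101011 = 000100
  pos 9: 100110 XOR 101011 = 001101
  pos 11: 110100 XOR 101011 = 011111
Remainder = 11111 (nonzero — an error is detected).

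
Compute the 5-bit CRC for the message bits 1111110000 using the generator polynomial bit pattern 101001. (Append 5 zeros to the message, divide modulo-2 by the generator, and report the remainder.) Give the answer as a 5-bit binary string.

01001

Append 5 zeros: 111111000000000. Divide by 101001 (XOR where the leading bit is 1):
  pos 0: 111111 XOR 101001 = 010110
  pos 1: 101100 XOR 101001 = 000101
  pos 4: 101000 XOR 101001 = 000001
  pos 9: 100000 XOR 101001 = 001001
Remainder (last 5 bits) = 01001. This is the CRC / FCS.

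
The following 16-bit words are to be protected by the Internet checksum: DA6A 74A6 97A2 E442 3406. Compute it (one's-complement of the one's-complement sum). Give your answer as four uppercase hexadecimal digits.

One's-complement addition (fold any carry out of bit 15 back into bit 0):
  0xDA6A + 0x74A6 = 0x14F10 → wrap carry → 0x4F11
  0x4F11 + 0x97A2 = 0x0E6B3
  0xE6B3 + 0xE442 = 0x1CAF5 → wrap carry → 0xCAF6
  0xCAF6 + 0x3406 = 0x0FEFC
One's-complement sum = 0xFEFC.
Checksum = ~0xFEFC & 0xFFFF = 0x0103.

0103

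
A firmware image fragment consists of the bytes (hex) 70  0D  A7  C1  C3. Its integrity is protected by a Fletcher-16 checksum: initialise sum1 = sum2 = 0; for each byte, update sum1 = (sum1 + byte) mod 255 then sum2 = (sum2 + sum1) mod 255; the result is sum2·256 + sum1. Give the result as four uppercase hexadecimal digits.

A4AA

Running sums (mod 255):
  after byte 0 (70): sum1=112, sum2=112
  after byte 1 (0D): sum1=125, sum2=237
  after byte 2 (A7): sum1=37, sum2=19
  after byte 3 (C1): sum1=230, sum2=249
  after byte 4 (C3): sum1=170, sum2=164
Checksum = sum2·256 + sum1 = 164·256 + 170 = 42154 = 0xA4AA.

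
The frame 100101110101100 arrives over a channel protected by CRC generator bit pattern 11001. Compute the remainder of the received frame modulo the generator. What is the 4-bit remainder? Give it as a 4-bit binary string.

Modulo-2 division of 100101110101100 by 11001:
  pos 0: 10010 XOR 11001 = 01011
  pos 1: 10111 XOR 11001 = 01110
  pos 2: 11101 XOR 11001 = 00100
  pos 4: 10010 XOR 11001 = 01011
  pos 5: 10111 XOR 11001 = 01110
  pos 6: 11100 XOR 11001 = 00101
  pos 8: 10111 XOR 11001 = 01110
  pos 9: 11100 XOR 11001 = 00101
Remainder = 1010 (nonzero — an error is detected).

1010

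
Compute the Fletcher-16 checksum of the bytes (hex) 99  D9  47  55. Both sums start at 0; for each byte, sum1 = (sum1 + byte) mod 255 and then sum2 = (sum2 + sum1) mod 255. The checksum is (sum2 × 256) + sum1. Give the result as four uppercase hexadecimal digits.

D710

Running sums (mod 255):
  after byte 0 (99): sum1=153, sum2=153
  after byte 1 (D9): sum1=115, sum2=13
  after byte 2 (47): sum1=186, sum2=199
  after byte 3 (55): sum1=16, sum2=215
Checksum = sum2·256 + sum1 = 215·256 + 16 = 55056 = 0xD710.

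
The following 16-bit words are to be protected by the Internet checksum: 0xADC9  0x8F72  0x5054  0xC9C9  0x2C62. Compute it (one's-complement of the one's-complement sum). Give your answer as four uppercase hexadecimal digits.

One's-complement addition (fold any carry out of bit 15 back into bit 0):
  0xADC9 + 0x8F72 = 0x13D3B → wrap carry → 0x3D3C
  0x3D3C + 0x5054 = 0x08D90
  0x8D90 + 0xC9C9 = 0x15759 → wrap carry → 0x575A
  0x575A + 0x2C62 = 0x083BC
One's-complement sum = 0x83BC.
Checksum = ~0x83BC & 0xFFFF = 0x7C43.

7C43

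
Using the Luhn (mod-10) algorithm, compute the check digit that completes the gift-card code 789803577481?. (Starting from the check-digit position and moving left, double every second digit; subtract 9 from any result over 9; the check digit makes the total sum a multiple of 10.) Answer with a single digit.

Partial digits right→left: 1 8 4 7 7 5 3 0 8 9 8 7
Double every second digit counting from the check-digit position (so the 1st, 3rd, 5th, ... of the partial from the right).
  doubled (with −9 where >9): 2 8 5 6 7 7 → sum 35
  kept as-is: 8 7 5 0 9 7 → sum 36
Total = 35 + 36 = 71.
Check digit = (10 − (71 mod 10)) mod 10 = 9.

9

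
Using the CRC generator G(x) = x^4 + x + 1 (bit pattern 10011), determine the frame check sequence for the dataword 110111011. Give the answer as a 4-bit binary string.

0000

Append 4 zeros: 1101110110000. Divide by 10011 (XOR where the leading bit is 1):
  pos 0: 11011 XOR 10011 = 01000
  pos 1: 10001 XOR 10011 = 00010
  pos 4: 10011 XOR 10011 = 00000
Remainder (last 4 bits) = 0000. This is the CRC / FCS.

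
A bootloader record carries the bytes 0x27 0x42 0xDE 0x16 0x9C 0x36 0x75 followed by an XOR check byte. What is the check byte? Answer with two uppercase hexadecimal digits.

72

XOR the bytes together:
  start with 0x27
  0x27 ⊕ 0x42 = 0x65
  0x65 ⊕ 0xDE = 0xBB
  0xBB ⊕ 0x16 = 0xAD
  0xAD ⊕ 0x9C = 0x31
  0x31 ⊕ 0x36 = 0x07
  0x07 ⊕ 0x75 = 0x72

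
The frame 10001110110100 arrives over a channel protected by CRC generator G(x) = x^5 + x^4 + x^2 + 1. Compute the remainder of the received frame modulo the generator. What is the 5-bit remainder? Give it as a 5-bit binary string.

01000

Modulo-2 division of 10001110110100 by 110101:
  pos 0: 100011 XOR 110101 = 010110
  pos 1: 101101 XOR 110101 = 011000
  pos 2: 110000 XOR 110101 = 000101
  pos 5: 101110 XOR 110101 = 011011
  pos 6: 110111 XOR 110101 = 000010
Remainder = 01000 (nonzero — an error is detected).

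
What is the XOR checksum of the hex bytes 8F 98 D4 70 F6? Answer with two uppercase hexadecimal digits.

XOR the bytes together:
  start with 0x8F
  0x8F ⊕ 0x98 = 0x17
  0x17 ⊕ 0xD4 = 0xC3
  0xC3 ⊕ 0x70 = 0xB3
  0xB3 ⊕ 0xF6 = 0x45

45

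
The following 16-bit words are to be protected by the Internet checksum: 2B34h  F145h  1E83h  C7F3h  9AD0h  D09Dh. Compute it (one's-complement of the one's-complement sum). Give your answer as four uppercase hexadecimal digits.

One's-complement addition (fold any carry out of bit 15 back into bit 0):
  0x2B34 + 0xF145 = 0x11C79 → wrap carry → 0x1C7A
  0x1C7A + 0x1E83 = 0x03AFD
  0x3AFD + 0xC7F3 = 0x102F0 → wrap carry → 0x02F1
  0x02F1 + 0x9AD0 = 0x09DC1
  0x9DC1 + 0xD09D = 0x16E5E → wrap carry → 0x6E5F
One's-complement sum = 0x6E5F.
Checksum = ~0x6E5F & 0xFFFF = 0x91A0.

91A0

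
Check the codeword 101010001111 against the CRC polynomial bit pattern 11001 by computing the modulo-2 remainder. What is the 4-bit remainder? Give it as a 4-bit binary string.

Modulo-2 division of 101010001111 by 11001:
  pos 0: 10101 XOR 11001 = 01100
  pos 1: 11000 XOR 11001 = 00001
  pos 5: 10011 XOR 11001 = 01010
  pos 6: 10101 XOR 11001 = 01100
  pos 7: 11001 XOR 11001 = 00000
Remainder = 0000 (zero — the frame passes the CRC check).

0000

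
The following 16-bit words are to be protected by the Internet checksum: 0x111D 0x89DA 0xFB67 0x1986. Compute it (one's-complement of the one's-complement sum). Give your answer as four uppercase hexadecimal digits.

501A

One's-complement addition (fold any carry out of bit 15 back into bit 0):
  0x111D + 0x89DA = 0x09AF7
  0x9AF7 + 0xFB67 = 0x1965E → wrap carry → 0x965F
  0x965F + 0x1986 = 0x0AFE5
One's-complement sum = 0xAFE5.
Checksum = ~0xAFE5 & 0xFFFF = 0x501A.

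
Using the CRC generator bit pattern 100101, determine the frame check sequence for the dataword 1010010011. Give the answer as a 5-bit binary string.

00110

Append 5 zeros: 101001001100000. Divide by 100101 (XOR where the leading bit is 1):
  pos 0: 101001 XOR 100101 = 001100
  pos 2: 110000 XOR 100101 = 010101
  pos 3: 101011 XOR 100101 = 001110
  pos 5: 111010 XOR 100101 = 011111
  pos 6: 111110 XOR 100101 = 011011
  pos 7: 110110 XOR 100101 = 010011
  pos 8: 100110 XOR 100101 = 000011
Remainder (last 5 bits) = 00110. This is the CRC / FCS.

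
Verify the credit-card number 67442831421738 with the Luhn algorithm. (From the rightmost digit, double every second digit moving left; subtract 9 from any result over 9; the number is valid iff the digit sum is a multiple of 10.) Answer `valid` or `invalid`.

invalid

From the right, keep odd positions and double even positions (subtract 9 from any doubled value over 9):
  doubled (positions 2,4,...): 6 2 8 6 4 8 3 → sum 37
  kept (positions 1,3,...): 8 7 2 1 8 4 7 → sum 37
Total = 74.
74 mod 10 = 4, so the number is invalid.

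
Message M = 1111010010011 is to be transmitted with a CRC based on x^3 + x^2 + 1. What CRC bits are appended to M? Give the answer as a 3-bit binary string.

Append 3 zeros: 1111010010011000. Divide by 1101 (XOR where the leading bit is 1):
  pos 0: 1111 XOR 1101 = 0010
  pos 2: 1001 XOR 1101 = 0100
  pos 3: 1000 XOR 1101 = 0101
  pos 4: 1010 XOR 1101 = 0111
  pos 5: 1111 XOR 1101 = 0010
  pos 7: 1000 XOR 1101 = 0101
  pos 8: 1011 XOR 1101 = 0110
  pos 9: 1101 XOR 1101 = 0000
Remainder (last 3 bits) = 000. This is the CRC / FCS.

000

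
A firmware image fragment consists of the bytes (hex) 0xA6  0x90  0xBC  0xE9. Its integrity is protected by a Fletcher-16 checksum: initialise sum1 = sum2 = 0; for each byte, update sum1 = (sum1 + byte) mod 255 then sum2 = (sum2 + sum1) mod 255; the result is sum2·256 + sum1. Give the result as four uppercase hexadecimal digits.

Running sums (mod 255):
  after byte 0 (0xA6): sum1=166, sum2=166
  after byte 1 (0x90): sum1=55, sum2=221
  after byte 2 (0xBC): sum1=243, sum2=209
  after byte 3 (0xE9): sum1=221, sum2=175
Checksum = sum2·256 + sum1 = 175·256 + 221 = 45021 = 0xAFDD.

AFDD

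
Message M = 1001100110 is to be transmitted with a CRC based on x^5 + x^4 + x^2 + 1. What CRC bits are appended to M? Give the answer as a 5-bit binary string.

Append 5 zeros: 100110011000000. Divide by 110101 (XOR where the leading bit is 1):
  pos 0: 100110 XOR 110101 = 010011
  pos 1: 100110 XOR 110101 = 010011
  pos 2: 100111 XOR 110101 = 010010
  pos 3: 100101 XOR 110101 = 010000
  pos 4: 100000 XOR 110101 = 010101
  pos 5: 101010 XOR 110101 = 011111
  pos 6: 111110 XOR 110101 = 001011
  pos 8: 101100 XOR 110101 = 011001
  pos 9: 110010 XOR 110101 = 000111
Remainder (last 5 bits) = 00111. This is the CRC / FCS.

00111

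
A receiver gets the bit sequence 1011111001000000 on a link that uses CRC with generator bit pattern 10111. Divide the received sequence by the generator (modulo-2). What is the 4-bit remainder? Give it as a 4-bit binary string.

Modulo-2 division of 1011111001000000 by 10111:
  pos 0: 10111 XOR 10111 = 00000
  pos 5: 11001 XOR 10111 = 01110
  pos 6: 11100 XOR 10111 = 01011
  pos 7: 10110 XOR 10111 = 00001
  pos 11: 10000 XOR 10111 = 00111
Remainder = 0111 (nonzero — an error is detected).

0111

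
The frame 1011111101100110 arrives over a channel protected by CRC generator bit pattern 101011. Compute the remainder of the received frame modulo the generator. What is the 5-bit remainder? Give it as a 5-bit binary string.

Modulo-2 division of 1011111101100110 by 101011:
  pos 0: 101111 XOR 101011 = 000100
  pos 3: 100110 XOR 101011 = 001101
  pos 5: 110111 XOR 101011 = 011100
  pos 6: 111000 XOR 101011 = 010011
  pos 7: 100110 XOR 101011 = 001101
  pos 9: 110111 XOR 101011 = 011100
  pos 10: 111000 XOR 101011 = 010011
Remainder = 10011 (nonzero — an error is detected).

10011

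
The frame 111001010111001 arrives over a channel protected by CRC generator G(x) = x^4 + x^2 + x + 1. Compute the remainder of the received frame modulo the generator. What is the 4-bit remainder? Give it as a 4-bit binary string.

Modulo-2 division of 111001010111001 by 10111:
  pos 0: 11100 XOR 10111 = 01011
  pos 1: 10111 XOR 10111 = 00000
  pos 7: 10111 XOR 10111 = 00000
Remainder = 0001 (nonzero — an error is detected).

0001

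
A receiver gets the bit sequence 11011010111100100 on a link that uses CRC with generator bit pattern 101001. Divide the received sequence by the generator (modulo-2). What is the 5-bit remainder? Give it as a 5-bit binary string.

11010

Modulo-2 division of 11011010111100100 by 101001:
  pos 0: 110110 XOR 101001 = 011111
  pos 1: 111111 XOR 101001 = 010110
  pos 2: 101100 XOR 101001 = 000101
  pos 5: 101111 XOR 101001 = 000110
  pos 8: 110100 XOR 101001 = 011101
  pos 9: 111011 XOR 101001 = 010010
  pos 10: 100100 XOR 101001 = 001101
Remainder = 11010 (nonzero — an error is detected).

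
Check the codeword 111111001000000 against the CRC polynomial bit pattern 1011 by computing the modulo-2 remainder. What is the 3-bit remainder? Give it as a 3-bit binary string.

111

Modulo-2 division of 111111001000000 by 1011:
  pos 0: 1111 XOR 1011 = 0100
  pos 1: 1001 XOR 1011 = 0010
  pos 3: 1010 XOR 1011 = 0001
  pos 6: 1010 XOR 1011 = 0001
  pos 9: 1000 XOR 1011 = 0011
  pos 11: 1100 XOR 1011 = 0111
Remainder = 111 (nonzero — an error is detected).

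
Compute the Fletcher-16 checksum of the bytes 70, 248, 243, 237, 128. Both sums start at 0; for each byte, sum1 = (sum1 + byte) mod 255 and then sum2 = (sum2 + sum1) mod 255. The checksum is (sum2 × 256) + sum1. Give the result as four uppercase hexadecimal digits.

Running sums (mod 255):
  after byte 0 (70): sum1=70, sum2=70
  after byte 1 (248): sum1=63, sum2=133
  after byte 2 (243): sum1=51, sum2=184
  after byte 3 (237): sum1=33, sum2=217
  after byte 4 (128): sum1=161, sum2=123
Checksum = sum2·256 + sum1 = 123·256 + 161 = 31649 = 0x7BA1.

7BA1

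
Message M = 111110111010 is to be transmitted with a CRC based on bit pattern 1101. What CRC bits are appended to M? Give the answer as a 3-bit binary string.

Append 3 zeros: 111110111010000. Divide by 1101 (XOR where the leading bit is 1):
  pos 0: 1111 XOR 1101 = 0010
  pos 2: 1010 XOR 1101 = 0111
  pos 3: 1111 XOR 1101 = 0010
  pos 5: 1011 XOR 1101 = 0110
  pos 6: 1100 XOR 1101 = 0001
  pos 9: 1100 XOR 1101 = 0001
Remainder (last 3 bits) = 100. This is the CRC / FCS.

100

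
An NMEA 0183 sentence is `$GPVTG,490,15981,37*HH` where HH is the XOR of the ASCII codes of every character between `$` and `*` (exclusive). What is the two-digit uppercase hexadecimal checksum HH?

XOR the ASCII codes of the payload characters:
  'G' = 0x47 → acc = 0x47
  'P' = 0x50 → acc = 0x17
  'V' = 0x56 → acc = 0x41
  'T' = 0x54 → acc = 0x15
  'G' = 0x47 → acc = 0x52
  ',' = 0x2C → acc = 0x7E
  '4' = 0x34 → acc = 0x4A
  '9' = 0x39 → acc = 0x73
  '0' = 0x30 → acc = 0x43
  ',' = 0x2C → acc = 0x6F
  '1' = 0x31 → acc = 0x5E
  '5' = 0x35 → acc = 0x6B
  '9' = 0x39 → acc = 0x52
  '8' = 0x38 → acc = 0x6A
  '1' = 0x31 → acc = 0x5B
  ',' = 0x2C → acc = 0x77
  '3' = 0x33 → acc = 0x44
  '7' = 0x37 → acc = 0x73
Checksum = 0x73.

73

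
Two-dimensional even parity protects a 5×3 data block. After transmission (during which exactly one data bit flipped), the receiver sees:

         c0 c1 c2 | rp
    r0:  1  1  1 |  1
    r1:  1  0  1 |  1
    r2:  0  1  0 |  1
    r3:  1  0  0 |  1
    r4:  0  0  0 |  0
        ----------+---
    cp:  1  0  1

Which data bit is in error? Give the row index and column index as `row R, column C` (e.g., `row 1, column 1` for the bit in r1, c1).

row 1, column 2

Recompute each row's even parity and compare to rp:
  r0: data parity 1, sent rp 1 → ok
  r1: data parity 0, sent rp 1 → mismatch
  r2: data parity 1, sent rp 1 → ok
  r3: data parity 1, sent rp 1 → ok
  r4: data parity 0, sent rp 0 → ok
Recompute each column's even parity and compare to cp:
  c0: data parity 1, sent cp 1 → ok
  c1: data parity 0, sent cp 0 → ok
  c2: data parity 0, sent cp 1 → mismatch
Exactly one row (r1) and one column (c2) fail → the flipped bit is at their intersection.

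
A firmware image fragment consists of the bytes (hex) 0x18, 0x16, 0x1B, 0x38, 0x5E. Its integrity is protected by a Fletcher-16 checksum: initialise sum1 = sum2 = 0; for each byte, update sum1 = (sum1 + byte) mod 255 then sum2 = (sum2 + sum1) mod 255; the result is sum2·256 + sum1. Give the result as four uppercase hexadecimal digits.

F0DF

Running sums (mod 255):
  after byte 0 (0x18): sum1=24, sum2=24
  after byte 1 (0x16): sum1=46, sum2=70
  after byte 2 (0x1B): sum1=73, sum2=143
  after byte 3 (0x38): sum1=129, sum2=17
  after byte 4 (0x5E): sum1=223, sum2=240
Checksum = sum2·256 + sum1 = 240·256 + 223 = 61663 = 0xF0DF.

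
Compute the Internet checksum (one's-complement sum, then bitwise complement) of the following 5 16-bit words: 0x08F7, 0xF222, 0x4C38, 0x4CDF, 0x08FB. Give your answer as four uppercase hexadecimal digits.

62D3

One's-complement addition (fold any carry out of bit 15 back into bit 0):
  0x08F7 + 0xF222 = 0x0FB19
  0xFB19 + 0x4C38 = 0x14751 → wrap carry → 0x4752
  0x4752 + 0x4CDF = 0x09431
  0x9431 + 0x08FB = 0x09D2C
One's-complement sum = 0x9D2C.
Checksum = ~0x9D2C & 0xFFFF = 0x62D3.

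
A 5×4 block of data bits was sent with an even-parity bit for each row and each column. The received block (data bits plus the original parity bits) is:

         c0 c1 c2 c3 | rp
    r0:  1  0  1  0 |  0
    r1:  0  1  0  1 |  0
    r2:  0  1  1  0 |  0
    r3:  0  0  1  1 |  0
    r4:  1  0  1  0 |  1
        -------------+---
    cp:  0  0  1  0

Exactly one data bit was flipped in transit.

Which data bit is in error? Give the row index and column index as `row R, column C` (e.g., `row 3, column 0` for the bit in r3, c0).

row 4, column 2

Recompute each row's even parity and compare to rp:
  r0: data parity 0, sent rp 0 → ok
  r1: data parity 0, sent rp 0 → ok
  r2: data parity 0, sent rp 0 → ok
  r3: data parity 0, sent rp 0 → ok
  r4: data parity 0, sent rp 1 → mismatch
Recompute each column's even parity and compare to cp:
  c0: data parity 0, sent cp 0 → ok
  c1: data parity 0, sent cp 0 → ok
  c2: data parity 0, sent cp 1 → mismatch
  c3: data parity 0, sent cp 0 → ok
Exactly one row (r4) and one column (c2) fail → the flipped bit is at their intersection.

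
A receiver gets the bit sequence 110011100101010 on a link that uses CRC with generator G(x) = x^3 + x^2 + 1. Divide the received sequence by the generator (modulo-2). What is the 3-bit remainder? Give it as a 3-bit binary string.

Modulo-2 division of 110011100101010 by 1101:
  pos 0: 1100 XOR 1101 = 0001
  pos 3: 1111 XOR 1101 = 0010
  pos 5: 1000 XOR 1101 = 0101
  pos 6: 1011 XOR 1101 = 0110
  pos 7: 1100 XOR 1101 = 0001
  pos 10: 1101 XOR 1101 = 0000
Remainder = 000 (zero — the frame passes the CRC check).

000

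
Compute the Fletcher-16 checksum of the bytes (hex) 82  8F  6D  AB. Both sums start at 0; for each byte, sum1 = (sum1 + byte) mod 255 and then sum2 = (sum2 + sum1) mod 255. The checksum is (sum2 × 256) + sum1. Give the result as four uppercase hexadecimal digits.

Running sums (mod 255):
  after byte 0 (82): sum1=130, sum2=130
  after byte 1 (8F): sum1=18, sum2=148
  after byte 2 (6D): sum1=127, sum2=20
  after byte 3 (AB): sum1=43, sum2=63
Checksum = sum2·256 + sum1 = 63·256 + 43 = 16171 = 0x3F2B.

3F2B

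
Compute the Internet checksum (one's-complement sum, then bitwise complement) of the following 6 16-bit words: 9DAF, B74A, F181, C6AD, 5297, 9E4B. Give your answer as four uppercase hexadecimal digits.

One's-complement addition (fold any carry out of bit 15 back into bit 0):
  0x9DAF + 0xB74A = 0x154F9 → wrap carry → 0x54FA
  0x54FA + 0xF181 = 0x1467B → wrap carry → 0x467C
  0x467C + 0xC6AD = 0x10D29 → wrap carry → 0x0D2A
  0x0D2A + 0x5297 = 0x05FC1
  0x5FC1 + 0x9E4B = 0x0FE0C
One's-complement sum = 0xFE0C.
Checksum = ~0xFE0C & 0xFFFF = 0x01F3.

01F3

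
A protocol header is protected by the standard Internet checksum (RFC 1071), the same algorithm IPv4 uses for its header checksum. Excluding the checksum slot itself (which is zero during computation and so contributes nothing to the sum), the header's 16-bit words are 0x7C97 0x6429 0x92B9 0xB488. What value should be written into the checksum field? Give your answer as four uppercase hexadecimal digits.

One's-complement addition (fold any carry out of bit 15 back into bit 0):
  0x7C97 + 0x6429 = 0x0E0C0
  0xE0C0 + 0x92B9 = 0x17379 → wrap carry → 0x737A
  0x737A + 0xB488 = 0x12802 → wrap carry → 0x2803
One's-complement sum = 0x2803.
Checksum = ~0x2803 & 0xFFFF = 0xD7FC.

D7FC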